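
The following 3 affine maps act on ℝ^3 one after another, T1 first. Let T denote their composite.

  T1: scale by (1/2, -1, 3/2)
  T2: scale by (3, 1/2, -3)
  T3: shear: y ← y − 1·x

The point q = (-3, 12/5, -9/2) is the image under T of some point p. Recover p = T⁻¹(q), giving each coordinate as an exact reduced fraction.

p = (-2, 6/5, 1)

T1 = [1/2 0 0 0; 0 -1 0 0; 0 0 3/2 0; 0 0 0 1]
T2·T1 = [3/2 0 0 0; 0 -1/2 0 0; 0 0 -9/2 0; 0 0 0 1]
T3·…·T1 = [3/2 0 0 0; -3/2 -1/2 0 0; 0 0 -9/2 0; 0 0 0 1]
det M = 27/8; M⁻¹ = [2/3 0 0 0; -2 -2 0 0; 0 0 -2/9 0; 0 0 0 1]
M⁻¹ · (-3, 12/5, -9/2)ᵀ = (-2, 6/5, 1)ᵀ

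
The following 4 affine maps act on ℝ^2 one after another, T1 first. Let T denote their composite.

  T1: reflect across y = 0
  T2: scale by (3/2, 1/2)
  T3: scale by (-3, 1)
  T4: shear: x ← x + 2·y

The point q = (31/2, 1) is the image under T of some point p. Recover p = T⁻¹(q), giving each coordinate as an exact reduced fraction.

p = (-3, -2)

T1 = [1 0 0; 0 -1 0; 0 0 1]
T2·T1 = [3/2 0 0; 0 -1/2 0; 0 0 1]
T3·…·T1 = [-9/2 0 0; 0 -1/2 0; 0 0 1]
T4·…·T1 = [-9/2 -1 0; 0 -1/2 0; 0 0 1]
det M = 9/4; M⁻¹ = [-2/9 4/9 0; 0 -2 0; 0 0 1]
M⁻¹ · (31/2, 1)ᵀ = (-3, -2)ᵀ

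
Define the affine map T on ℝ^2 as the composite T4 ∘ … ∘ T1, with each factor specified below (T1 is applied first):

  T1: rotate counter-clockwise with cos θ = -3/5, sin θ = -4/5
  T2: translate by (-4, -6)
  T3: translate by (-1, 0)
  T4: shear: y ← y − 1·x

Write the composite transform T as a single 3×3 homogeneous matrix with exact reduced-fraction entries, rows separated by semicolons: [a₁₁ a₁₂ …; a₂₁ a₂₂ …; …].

T1 = [-3/5 4/5 0; -4/5 -3/5 0; 0 0 1]
T2·T1 = [-3/5 4/5 -4; -4/5 -3/5 -6; 0 0 1]
T3·…·T1 = [-3/5 4/5 -5; -4/5 -3/5 -6; 0 0 1]
T4·…·T1 = [-3/5 4/5 -5; -1/5 -7/5 -1; 0 0 1]

T = [-3/5 4/5 -5; -1/5 -7/5 -1; 0 0 1]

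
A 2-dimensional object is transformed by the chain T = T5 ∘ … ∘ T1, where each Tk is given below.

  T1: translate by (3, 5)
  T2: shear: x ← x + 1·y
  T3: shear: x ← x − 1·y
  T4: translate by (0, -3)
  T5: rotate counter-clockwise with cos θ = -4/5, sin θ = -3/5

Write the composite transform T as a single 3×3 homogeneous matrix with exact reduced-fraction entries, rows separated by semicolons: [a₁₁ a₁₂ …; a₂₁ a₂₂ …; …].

T = [-4/5 3/5 -6/5; -3/5 -4/5 -17/5; 0 0 1]

T1 = [1 0 3; 0 1 5; 0 0 1]
T2·T1 = [1 1 8; 0 1 5; 0 0 1]
T3·…·T1 = [1 0 3; 0 1 5; 0 0 1]
T4·…·T1 = [1 0 3; 0 1 2; 0 0 1]
T5·…·T1 = [-4/5 3/5 -6/5; -3/5 -4/5 -17/5; 0 0 1]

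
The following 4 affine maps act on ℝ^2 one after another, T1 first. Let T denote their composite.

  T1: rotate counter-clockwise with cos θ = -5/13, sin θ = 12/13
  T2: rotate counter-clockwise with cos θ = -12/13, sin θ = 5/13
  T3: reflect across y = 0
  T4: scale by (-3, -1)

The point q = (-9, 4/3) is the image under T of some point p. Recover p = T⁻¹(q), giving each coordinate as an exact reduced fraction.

p = (-4/3, 3)

T1 = [-5/13 -12/13 0; 12/13 -5/13 0; 0 0 1]
T2·T1 = [0 1 0; -1 0 0; 0 0 1]
T3·…·T1 = [0 1 0; 1 0 0; 0 0 1]
T4·…·T1 = [0 -3 0; -1 0 0; 0 0 1]
det M = -3; M⁻¹ = [0 -1 0; -1/3 0 0; 0 0 1]
M⁻¹ · (-9, 4/3)ᵀ = (-4/3, 3)ᵀ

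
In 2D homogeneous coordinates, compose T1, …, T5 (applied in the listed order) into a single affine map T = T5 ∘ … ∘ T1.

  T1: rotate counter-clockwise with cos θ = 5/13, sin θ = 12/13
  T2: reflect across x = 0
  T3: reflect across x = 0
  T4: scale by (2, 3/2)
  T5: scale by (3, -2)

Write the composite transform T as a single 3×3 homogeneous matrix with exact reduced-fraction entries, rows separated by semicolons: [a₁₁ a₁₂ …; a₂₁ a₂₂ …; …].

T = [30/13 -72/13 0; -36/13 -15/13 0; 0 0 1]

T1 = [5/13 -12/13 0; 12/13 5/13 0; 0 0 1]
T2·T1 = [-5/13 12/13 0; 12/13 5/13 0; 0 0 1]
T3·…·T1 = [5/13 -12/13 0; 12/13 5/13 0; 0 0 1]
T4·…·T1 = [10/13 -24/13 0; 18/13 15/26 0; 0 0 1]
T5·…·T1 = [30/13 -72/13 0; -36/13 -15/13 0; 0 0 1]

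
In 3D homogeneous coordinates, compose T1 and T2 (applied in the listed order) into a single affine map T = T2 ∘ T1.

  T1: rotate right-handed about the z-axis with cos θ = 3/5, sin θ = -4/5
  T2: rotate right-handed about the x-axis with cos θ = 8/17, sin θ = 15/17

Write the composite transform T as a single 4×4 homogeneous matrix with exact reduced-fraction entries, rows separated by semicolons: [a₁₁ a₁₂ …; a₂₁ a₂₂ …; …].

T1 = [3/5 4/5 0 0; -4/5 3/5 0 0; 0 0 1 0; 0 0 0 1]
T2·T1 = [3/5 4/5 0 0; -32/85 24/85 -15/17 0; -12/17 9/17 8/17 0; 0 0 0 1]

T = [3/5 4/5 0 0; -32/85 24/85 -15/17 0; -12/17 9/17 8/17 0; 0 0 0 1]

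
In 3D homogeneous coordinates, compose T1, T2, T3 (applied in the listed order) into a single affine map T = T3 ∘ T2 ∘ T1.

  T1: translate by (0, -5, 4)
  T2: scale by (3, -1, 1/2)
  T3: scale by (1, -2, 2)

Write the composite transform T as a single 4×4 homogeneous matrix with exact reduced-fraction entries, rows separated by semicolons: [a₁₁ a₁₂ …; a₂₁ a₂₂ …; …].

T = [3 0 0 0; 0 2 0 -10; 0 0 1 4; 0 0 0 1]

T1 = [1 0 0 0; 0 1 0 -5; 0 0 1 4; 0 0 0 1]
T2·T1 = [3 0 0 0; 0 -1 0 5; 0 0 1/2 2; 0 0 0 1]
T3·…·T1 = [3 0 0 0; 0 2 0 -10; 0 0 1 4; 0 0 0 1]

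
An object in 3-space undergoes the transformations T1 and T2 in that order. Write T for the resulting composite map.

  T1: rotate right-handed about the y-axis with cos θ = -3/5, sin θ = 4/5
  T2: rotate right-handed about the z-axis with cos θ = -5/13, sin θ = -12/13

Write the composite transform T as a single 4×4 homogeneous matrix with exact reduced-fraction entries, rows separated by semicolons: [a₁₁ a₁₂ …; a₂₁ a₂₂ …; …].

T = [3/13 12/13 -4/13 0; 36/65 -5/13 -48/65 0; -4/5 0 -3/5 0; 0 0 0 1]

T1 = [-3/5 0 4/5 0; 0 1 0 0; -4/5 0 -3/5 0; 0 0 0 1]
T2·T1 = [3/13 12/13 -4/13 0; 36/65 -5/13 -48/65 0; -4/5 0 -3/5 0; 0 0 0 1]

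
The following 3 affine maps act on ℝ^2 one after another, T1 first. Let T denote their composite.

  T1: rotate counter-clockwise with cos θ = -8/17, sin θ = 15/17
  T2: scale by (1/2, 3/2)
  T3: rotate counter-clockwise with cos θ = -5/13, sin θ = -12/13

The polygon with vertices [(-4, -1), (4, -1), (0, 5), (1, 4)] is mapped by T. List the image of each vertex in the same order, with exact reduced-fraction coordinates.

T1 rotate counter-clockwise with cos θ = -8/17, sin θ = 15/17: (-4, -1) → (47/17, -52/17); (4, -1) → (-1, 4); (0, 5) → (-75/17, -40/17); (1, 4) → (-4, -1)
T2 scale by (1/2, 3/2): (47/17, -52/17) → (47/34, -78/17); (-1, 4) → (-1/2, 6); (-75/17, -40/17) → (-75/34, -60/17); (-4, -1) → (-2, -3/2)
T3 rotate counter-clockwise with cos θ = -5/13, sin θ = -12/13: (47/34, -78/17) → (-2107/442, 108/221); (-1/2, 6) → (149/26, -24/13); (-75/34, -60/17) → (-1065/442, 750/221); (-2, -3/2) → (-8/13, 63/26)

image vertices: (-2107/442, 108/221), (149/26, -24/13), (-1065/442, 750/221), (-8/13, 63/26)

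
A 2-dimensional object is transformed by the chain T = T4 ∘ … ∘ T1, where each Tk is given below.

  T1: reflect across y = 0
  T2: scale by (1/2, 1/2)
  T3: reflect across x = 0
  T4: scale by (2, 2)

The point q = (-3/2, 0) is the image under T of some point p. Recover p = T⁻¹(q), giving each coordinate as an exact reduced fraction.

p = (3/2, 0)

T1 = [1 0 0; 0 -1 0; 0 0 1]
T2·T1 = [1/2 0 0; 0 -1/2 0; 0 0 1]
T3·…·T1 = [-1/2 0 0; 0 -1/2 0; 0 0 1]
T4·…·T1 = [-1 0 0; 0 -1 0; 0 0 1]
det M = 1; M⁻¹ = [-1 0 0; 0 -1 0; 0 0 1]
M⁻¹ · (-3/2, 0)ᵀ = (3/2, 0)ᵀ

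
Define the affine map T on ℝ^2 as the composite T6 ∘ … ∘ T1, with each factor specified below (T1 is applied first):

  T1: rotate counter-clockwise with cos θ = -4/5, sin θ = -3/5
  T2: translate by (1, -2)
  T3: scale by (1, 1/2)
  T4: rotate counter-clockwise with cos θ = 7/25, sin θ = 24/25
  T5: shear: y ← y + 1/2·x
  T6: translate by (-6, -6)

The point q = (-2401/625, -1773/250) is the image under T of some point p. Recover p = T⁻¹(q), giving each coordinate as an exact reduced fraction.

p = (4, 6/5)

T1 = [-4/5 3/5 0; -3/5 -4/5 0; 0 0 1]
T2·T1 = [-4/5 3/5 1; -3/5 -4/5 -2; 0 0 1]
T3·…·T1 = [-4/5 3/5 1; -3/10 -2/5 -1; 0 0 1]
T4·…·T1 = [8/125 69/125 31/25; -213/250 58/125 17/25; 0 0 1]
T5·…·T1 = [8/125 69/125 31/25; -41/50 37/50 13/10; 0 0 1]
T6·…·T1 = [8/125 69/125 -119/25; -41/50 37/50 -47/10; 0 0 1]
det M = 1/2; M⁻¹ = [37/25 -138/125 232/125; 41/25 16/125 1051/125; 0 0 1]
M⁻¹ · (-2401/625, -1773/250)ᵀ = (4, 6/5)ᵀ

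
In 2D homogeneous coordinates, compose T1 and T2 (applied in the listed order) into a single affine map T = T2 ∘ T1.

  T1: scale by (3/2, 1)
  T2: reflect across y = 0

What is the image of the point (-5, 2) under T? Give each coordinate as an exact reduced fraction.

T(p) = (-15/2, -2)

T1 scale by (3/2, 1): (-5, 2) → (-15/2, 2)
T2 reflect across y = 0: (-15/2, 2) → (-15/2, -2)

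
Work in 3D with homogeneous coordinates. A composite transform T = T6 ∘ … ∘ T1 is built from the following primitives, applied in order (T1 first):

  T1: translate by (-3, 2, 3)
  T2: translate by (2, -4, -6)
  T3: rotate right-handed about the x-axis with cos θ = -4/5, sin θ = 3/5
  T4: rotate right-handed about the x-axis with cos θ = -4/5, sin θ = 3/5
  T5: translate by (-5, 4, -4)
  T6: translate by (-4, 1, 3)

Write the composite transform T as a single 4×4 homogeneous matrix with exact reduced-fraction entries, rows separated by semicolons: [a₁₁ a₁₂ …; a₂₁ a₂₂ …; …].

T1 = [1 0 0 -3; 0 1 0 2; 0 0 1 3; 0 0 0 1]
T2·T1 = [1 0 0 -1; 0 1 0 -2; 0 0 1 -3; 0 0 0 1]
T3·…·T1 = [1 0 0 -1; 0 -4/5 -3/5 17/5; 0 3/5 -4/5 6/5; 0 0 0 1]
T4·…·T1 = [1 0 0 -1; 0 7/25 24/25 -86/25; 0 -24/25 7/25 27/25; 0 0 0 1]
T5·…·T1 = [1 0 0 -6; 0 7/25 24/25 14/25; 0 -24/25 7/25 -73/25; 0 0 0 1]
T6·…·T1 = [1 0 0 -10; 0 7/25 24/25 39/25; 0 -24/25 7/25 2/25; 0 0 0 1]

T = [1 0 0 -10; 0 7/25 24/25 39/25; 0 -24/25 7/25 2/25; 0 0 0 1]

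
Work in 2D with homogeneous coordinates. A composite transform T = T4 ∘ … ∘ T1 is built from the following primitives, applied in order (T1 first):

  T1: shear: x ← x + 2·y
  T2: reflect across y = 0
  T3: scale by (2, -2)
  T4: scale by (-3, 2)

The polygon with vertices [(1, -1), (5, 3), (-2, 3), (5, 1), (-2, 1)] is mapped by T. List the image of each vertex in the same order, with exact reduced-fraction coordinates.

T1 shear: x ← x + 2·y: (1, -1) → (-1, -1); (5, 3) → (11, 3); (-2, 3) → (4, 3); (5, 1) → (7, 1); (-2, 1) → (0, 1)
T2 reflect across y = 0: (-1, -1) → (-1, 1); (11, 3) → (11, -3); (4, 3) → (4, -3); (7, 1) → (7, -1); (0, 1) → (0, -1)
T3 scale by (2, -2): (-1, 1) → (-2, -2); (11, -3) → (22, 6); (4, -3) → (8, 6); (7, -1) → (14, 2); (0, -1) → (0, 2)
T4 scale by (-3, 2): (-2, -2) → (6, -4); (22, 6) → (-66, 12); (8, 6) → (-24, 12); (14, 2) → (-42, 4); (0, 2) → (0, 4)

image vertices: (6, -4), (-66, 12), (-24, 12), (-42, 4), (0, 4)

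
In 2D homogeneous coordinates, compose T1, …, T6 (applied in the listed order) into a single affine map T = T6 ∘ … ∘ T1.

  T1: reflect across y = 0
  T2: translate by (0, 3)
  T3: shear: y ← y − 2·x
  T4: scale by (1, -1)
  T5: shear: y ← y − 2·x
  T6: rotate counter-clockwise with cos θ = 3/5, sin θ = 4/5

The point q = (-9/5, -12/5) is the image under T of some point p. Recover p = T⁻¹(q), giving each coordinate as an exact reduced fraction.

p = (-3, 3)

T1 = [1 0 0; 0 -1 0; 0 0 1]
T2·T1 = [1 0 0; 0 -1 3; 0 0 1]
T3·…·T1 = [1 0 0; -2 -1 3; 0 0 1]
T4·…·T1 = [1 0 0; 2 1 -3; 0 0 1]
T5·…·T1 = [1 0 0; 0 1 -3; 0 0 1]
T6·…·T1 = [3/5 -4/5 12/5; 4/5 3/5 -9/5; 0 0 1]
det M = 1; M⁻¹ = [3/5 4/5 0; -4/5 3/5 3; 0 0 1]
M⁻¹ · (-9/5, -12/5)ᵀ = (-3, 3)ᵀ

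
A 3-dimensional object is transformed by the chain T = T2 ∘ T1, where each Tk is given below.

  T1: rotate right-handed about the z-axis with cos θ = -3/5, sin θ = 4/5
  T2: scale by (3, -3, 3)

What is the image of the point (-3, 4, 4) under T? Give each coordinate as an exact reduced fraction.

T1 rotate right-handed about the z-axis with cos θ = -3/5, sin θ = 4/5: (-3, 4, 4) → (-7/5, -24/5, 4)
T2 scale by (3, -3, 3): (-7/5, -24/5, 4) → (-21/5, 72/5, 12)

T(p) = (-21/5, 72/5, 12)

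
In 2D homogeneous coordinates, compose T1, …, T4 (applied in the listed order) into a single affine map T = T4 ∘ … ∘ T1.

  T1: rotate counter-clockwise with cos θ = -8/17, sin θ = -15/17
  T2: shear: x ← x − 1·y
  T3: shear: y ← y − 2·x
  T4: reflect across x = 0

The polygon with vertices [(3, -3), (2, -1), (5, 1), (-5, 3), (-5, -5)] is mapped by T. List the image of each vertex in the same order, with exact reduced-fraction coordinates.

image vertices: (48/17, 75/17), (9/17, -4/17), (-58/17, -199/17), (-2, -1), (150/17, 415/17)

T1 rotate counter-clockwise with cos θ = -8/17, sin θ = -15/17: (3, -3) → (-69/17, -21/17); (2, -1) → (-31/17, -22/17); (5, 1) → (-25/17, -83/17); (-5, 3) → (5, 3); (-5, -5) → (-35/17, 115/17)
T2 shear: x ← x − 1·y: (-69/17, -21/17) → (-48/17, -21/17); (-31/17, -22/17) → (-9/17, -22/17); (-25/17, -83/17) → (58/17, -83/17); (5, 3) → (2, 3); (-35/17, 115/17) → (-150/17, 115/17)
T3 shear: y ← y − 2·x: (-48/17, -21/17) → (-48/17, 75/17); (-9/17, -22/17) → (-9/17, -4/17); (58/17, -83/17) → (58/17, -199/17); (2, 3) → (2, -1); (-150/17, 115/17) → (-150/17, 415/17)
T4 reflect across x = 0: (-48/17, 75/17) → (48/17, 75/17); (-9/17, -4/17) → (9/17, -4/17); (58/17, -199/17) → (-58/17, -199/17); (2, -1) → (-2, -1); (-150/17, 415/17) → (150/17, 415/17)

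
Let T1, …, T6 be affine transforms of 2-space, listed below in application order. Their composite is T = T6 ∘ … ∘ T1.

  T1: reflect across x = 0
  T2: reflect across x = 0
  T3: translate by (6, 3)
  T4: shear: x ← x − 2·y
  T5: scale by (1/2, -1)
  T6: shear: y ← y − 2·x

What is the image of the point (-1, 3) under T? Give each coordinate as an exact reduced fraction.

T(p) = (-7/2, 1)

T1 reflect across x = 0: (-1, 3) → (1, 3)
T2 reflect across x = 0: (1, 3) → (-1, 3)
T3 translate by (6, 3): (-1, 3) → (5, 6)
T4 shear: x ← x − 2·y: (5, 6) → (-7, 6)
T5 scale by (1/2, -1): (-7, 6) → (-7/2, -6)
T6 shear: y ← y − 2·x: (-7/2, -6) → (-7/2, 1)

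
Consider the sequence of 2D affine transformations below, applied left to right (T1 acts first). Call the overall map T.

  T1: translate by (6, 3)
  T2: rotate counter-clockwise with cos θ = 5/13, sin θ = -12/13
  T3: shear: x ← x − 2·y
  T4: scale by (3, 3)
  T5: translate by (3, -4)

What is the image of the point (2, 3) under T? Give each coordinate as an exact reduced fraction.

T1 translate by (6, 3): (2, 3) → (8, 6)
T2 rotate counter-clockwise with cos θ = 5/13, sin θ = -12/13: (8, 6) → (112/13, -66/13)
T3 shear: x ← x − 2·y: (112/13, -66/13) → (244/13, -66/13)
T4 scale by (3, 3): (244/13, -66/13) → (732/13, -198/13)
T5 translate by (3, -4): (732/13, -198/13) → (771/13, -250/13)

T(p) = (771/13, -250/13)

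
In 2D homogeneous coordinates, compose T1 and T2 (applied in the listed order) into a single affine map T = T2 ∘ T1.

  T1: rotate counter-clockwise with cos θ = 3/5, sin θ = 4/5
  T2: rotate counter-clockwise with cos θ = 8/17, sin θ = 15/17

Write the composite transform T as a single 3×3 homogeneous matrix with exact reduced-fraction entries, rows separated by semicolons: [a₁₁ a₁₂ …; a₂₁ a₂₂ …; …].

T1 = [3/5 -4/5 0; 4/5 3/5 0; 0 0 1]
T2·T1 = [-36/85 -77/85 0; 77/85 -36/85 0; 0 0 1]

T = [-36/85 -77/85 0; 77/85 -36/85 0; 0 0 1]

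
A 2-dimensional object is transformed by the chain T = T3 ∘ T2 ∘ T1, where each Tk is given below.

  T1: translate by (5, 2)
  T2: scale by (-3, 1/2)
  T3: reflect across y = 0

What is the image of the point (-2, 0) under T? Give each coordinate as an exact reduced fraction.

T(p) = (-9, -1)

T1 translate by (5, 2): (-2, 0) → (3, 2)
T2 scale by (-3, 1/2): (3, 2) → (-9, 1)
T3 reflect across y = 0: (-9, 1) → (-9, -1)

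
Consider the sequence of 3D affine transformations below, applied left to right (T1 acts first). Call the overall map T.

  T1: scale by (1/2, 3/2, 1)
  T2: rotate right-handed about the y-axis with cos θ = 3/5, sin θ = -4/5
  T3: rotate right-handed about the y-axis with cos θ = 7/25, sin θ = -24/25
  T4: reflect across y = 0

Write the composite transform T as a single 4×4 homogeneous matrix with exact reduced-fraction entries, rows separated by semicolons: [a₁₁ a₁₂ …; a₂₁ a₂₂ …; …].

T1 = [1/2 0 0 0; 0 3/2 0 0; 0 0 1 0; 0 0 0 1]
T2·T1 = [3/10 0 -4/5 0; 0 3/2 0 0; 2/5 0 3/5 0; 0 0 0 1]
T3·…·T1 = [-3/10 0 -4/5 0; 0 3/2 0 0; 2/5 0 -3/5 0; 0 0 0 1]
T4·…·T1 = [-3/10 0 -4/5 0; 0 -3/2 0 0; 2/5 0 -3/5 0; 0 0 0 1]

T = [-3/10 0 -4/5 0; 0 -3/2 0 0; 2/5 0 -3/5 0; 0 0 0 1]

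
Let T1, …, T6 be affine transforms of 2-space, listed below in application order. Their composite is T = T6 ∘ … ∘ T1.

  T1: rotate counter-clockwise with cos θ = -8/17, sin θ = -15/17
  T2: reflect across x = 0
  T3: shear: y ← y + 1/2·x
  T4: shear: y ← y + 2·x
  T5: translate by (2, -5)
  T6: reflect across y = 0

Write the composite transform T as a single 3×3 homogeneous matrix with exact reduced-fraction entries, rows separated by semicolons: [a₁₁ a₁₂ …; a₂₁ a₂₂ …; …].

T1 = [-8/17 15/17 0; -15/17 -8/17 0; 0 0 1]
T2·T1 = [8/17 -15/17 0; -15/17 -8/17 0; 0 0 1]
T3·…·T1 = [8/17 -15/17 0; -11/17 -31/34 0; 0 0 1]
T4·…·T1 = [8/17 -15/17 0; 5/17 -91/34 0; 0 0 1]
T5·…·T1 = [8/17 -15/17 2; 5/17 -91/34 -5; 0 0 1]
T6·…·T1 = [8/17 -15/17 2; -5/17 91/34 5; 0 0 1]

T = [8/17 -15/17 2; -5/17 91/34 5; 0 0 1]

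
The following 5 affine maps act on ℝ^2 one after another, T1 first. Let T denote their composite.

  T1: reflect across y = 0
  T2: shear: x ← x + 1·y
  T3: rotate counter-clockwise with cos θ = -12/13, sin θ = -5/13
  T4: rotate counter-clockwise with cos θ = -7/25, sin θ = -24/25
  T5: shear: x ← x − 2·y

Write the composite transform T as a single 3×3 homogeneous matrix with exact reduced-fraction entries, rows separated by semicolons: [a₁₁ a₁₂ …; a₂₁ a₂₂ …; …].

T1 = [1 0 0; 0 -1 0; 0 0 1]
T2·T1 = [1 -1 0; 0 -1 0; 0 0 1]
T3·…·T1 = [-12/13 7/13 0; -5/13 17/13 0; 0 0 1]
T4·…·T1 = [-36/325 359/325 0; 323/325 -287/325 0; 0 0 1]
T5·…·T1 = [-682/325 933/325 0; 323/325 -287/325 0; 0 0 1]

T = [-682/325 933/325 0; 323/325 -287/325 0; 0 0 1]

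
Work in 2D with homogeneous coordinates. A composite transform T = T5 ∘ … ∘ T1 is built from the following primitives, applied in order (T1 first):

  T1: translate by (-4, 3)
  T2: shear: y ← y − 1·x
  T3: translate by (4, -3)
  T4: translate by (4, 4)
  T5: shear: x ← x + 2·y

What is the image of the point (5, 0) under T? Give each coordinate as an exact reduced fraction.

T1 translate by (-4, 3): (5, 0) → (1, 3)
T2 shear: y ← y − 1·x: (1, 3) → (1, 2)
T3 translate by (4, -3): (1, 2) → (5, -1)
T4 translate by (4, 4): (5, -1) → (9, 3)
T5 shear: x ← x + 2·y: (9, 3) → (15, 3)

T(p) = (15, 3)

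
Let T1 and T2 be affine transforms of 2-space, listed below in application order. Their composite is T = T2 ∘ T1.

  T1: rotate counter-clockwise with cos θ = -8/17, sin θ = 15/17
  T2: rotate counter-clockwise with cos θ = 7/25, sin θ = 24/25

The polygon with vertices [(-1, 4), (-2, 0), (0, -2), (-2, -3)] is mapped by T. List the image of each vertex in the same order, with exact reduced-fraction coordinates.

T1 rotate counter-clockwise with cos θ = -8/17, sin θ = 15/17: (-1, 4) → (-52/17, -47/17); (-2, 0) → (16/17, -30/17); (0, -2) → (30/17, 16/17); (-2, -3) → (61/17, -6/17)
T2 rotate counter-clockwise with cos θ = 7/25, sin θ = 24/25: (-52/17, -47/17) → (764/425, -1577/425); (16/17, -30/17) → (832/425, 174/425); (30/17, 16/17) → (-174/425, 832/425); (61/17, -6/17) → (571/425, 1422/425)

image vertices: (764/425, -1577/425), (832/425, 174/425), (-174/425, 832/425), (571/425, 1422/425)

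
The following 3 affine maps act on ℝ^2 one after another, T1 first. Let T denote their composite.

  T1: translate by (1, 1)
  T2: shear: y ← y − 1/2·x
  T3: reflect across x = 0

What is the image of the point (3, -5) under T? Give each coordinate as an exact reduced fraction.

T(p) = (-4, -6)

T1 translate by (1, 1): (3, -5) → (4, -4)
T2 shear: y ← y − 1/2·x: (4, -4) → (4, -6)
T3 reflect across x = 0: (4, -6) → (-4, -6)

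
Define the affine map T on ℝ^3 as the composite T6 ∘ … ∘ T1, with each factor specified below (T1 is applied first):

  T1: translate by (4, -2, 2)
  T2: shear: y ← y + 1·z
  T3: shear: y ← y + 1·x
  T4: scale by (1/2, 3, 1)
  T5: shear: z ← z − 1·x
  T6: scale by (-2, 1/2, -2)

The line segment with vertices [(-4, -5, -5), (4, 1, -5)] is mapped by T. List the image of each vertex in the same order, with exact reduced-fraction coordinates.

T1 translate by (4, -2, 2): (-4, -5, -5) → (0, -7, -3); (4, 1, -5) → (8, -1, -3)
T2 shear: y ← y + 1·z: (0, -7, -3) → (0, -10, -3); (8, -1, -3) → (8, -4, -3)
T3 shear: y ← y + 1·x: (0, -10, -3) → (0, -10, -3); (8, -4, -3) → (8, 4, -3)
T4 scale by (1/2, 3, 1): (0, -10, -3) → (0, -30, -3); (8, 4, -3) → (4, 12, -3)
T5 shear: z ← z − 1·x: (0, -30, -3) → (0, -30, -3); (4, 12, -3) → (4, 12, -7)
T6 scale by (-2, 1/2, -2): (0, -30, -3) → (0, -15, 6); (4, 12, -7) → (-8, 6, 14)

image vertices: (0, -15, 6), (-8, 6, 14)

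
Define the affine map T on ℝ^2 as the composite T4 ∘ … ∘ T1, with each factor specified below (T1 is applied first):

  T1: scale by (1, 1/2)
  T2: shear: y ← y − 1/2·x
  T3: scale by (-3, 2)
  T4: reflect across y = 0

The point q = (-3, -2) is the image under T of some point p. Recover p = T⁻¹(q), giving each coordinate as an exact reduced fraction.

T1 = [1 0 0; 0 1/2 0; 0 0 1]
T2·T1 = [1 0 0; -1/2 1/2 0; 0 0 1]
T3·…·T1 = [-3 0 0; -1 1 0; 0 0 1]
T4·…·T1 = [-3 0 0; 1 -1 0; 0 0 1]
det M = 3; M⁻¹ = [-1/3 0 0; -1/3 -1 0; 0 0 1]
M⁻¹ · (-3, -2)ᵀ = (1, 3)ᵀ

p = (1, 3)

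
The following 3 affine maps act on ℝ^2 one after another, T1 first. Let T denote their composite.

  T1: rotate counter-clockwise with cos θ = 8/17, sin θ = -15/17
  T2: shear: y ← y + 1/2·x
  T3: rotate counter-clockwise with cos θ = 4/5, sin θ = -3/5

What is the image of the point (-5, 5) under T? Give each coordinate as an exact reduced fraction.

T1 rotate counter-clockwise with cos θ = 8/17, sin θ = -15/17: (-5, 5) → (35/17, 115/17)
T2 shear: y ← y + 1/2·x: (35/17, 115/17) → (35/17, 265/34)
T3 rotate counter-clockwise with cos θ = 4/5, sin θ = -3/5: (35/17, 265/34) → (215/34, 5)

T(p) = (215/34, 5)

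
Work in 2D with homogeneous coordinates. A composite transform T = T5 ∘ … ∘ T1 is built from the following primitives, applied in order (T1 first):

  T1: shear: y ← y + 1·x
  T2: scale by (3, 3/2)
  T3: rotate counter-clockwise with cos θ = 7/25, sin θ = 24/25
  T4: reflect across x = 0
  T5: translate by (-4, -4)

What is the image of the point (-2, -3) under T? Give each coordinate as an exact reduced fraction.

T(p) = (-238/25, -593/50)

T1 shear: y ← y + 1·x: (-2, -3) → (-2, -5)
T2 scale by (3, 3/2): (-2, -5) → (-6, -15/2)
T3 rotate counter-clockwise with cos θ = 7/25, sin θ = 24/25: (-6, -15/2) → (138/25, -393/50)
T4 reflect across x = 0: (138/25, -393/50) → (-138/25, -393/50)
T5 translate by (-4, -4): (-138/25, -393/50) → (-238/25, -593/50)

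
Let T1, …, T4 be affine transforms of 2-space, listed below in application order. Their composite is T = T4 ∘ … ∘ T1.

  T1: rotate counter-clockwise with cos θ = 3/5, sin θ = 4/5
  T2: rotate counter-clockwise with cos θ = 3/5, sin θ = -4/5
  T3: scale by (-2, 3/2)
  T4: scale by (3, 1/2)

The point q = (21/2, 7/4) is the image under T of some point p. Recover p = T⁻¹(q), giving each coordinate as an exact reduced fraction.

p = (-7/4, 7/3)

T1 = [3/5 -4/5 0; 4/5 3/5 0; 0 0 1]
T2·T1 = [1 0 0; 0 1 0; 0 0 1]
T3·…·T1 = [-2 0 0; 0 3/2 0; 0 0 1]
T4·…·T1 = [-6 0 0; 0 3/4 0; 0 0 1]
det M = -9/2; M⁻¹ = [-1/6 0 0; 0 4/3 0; 0 0 1]
M⁻¹ · (21/2, 7/4)ᵀ = (-7/4, 7/3)ᵀ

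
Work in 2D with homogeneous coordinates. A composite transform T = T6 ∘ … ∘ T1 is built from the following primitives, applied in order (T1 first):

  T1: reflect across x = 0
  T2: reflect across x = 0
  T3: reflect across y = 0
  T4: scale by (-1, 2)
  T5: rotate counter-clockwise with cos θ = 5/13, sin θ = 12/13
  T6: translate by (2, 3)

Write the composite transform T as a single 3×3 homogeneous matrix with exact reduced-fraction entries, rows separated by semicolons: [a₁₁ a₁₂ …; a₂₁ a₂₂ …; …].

T1 = [-1 0 0; 0 1 0; 0 0 1]
T2·T1 = [1 0 0; 0 1 0; 0 0 1]
T3·…·T1 = [1 0 0; 0 -1 0; 0 0 1]
T4·…·T1 = [-1 0 0; 0 -2 0; 0 0 1]
T5·…·T1 = [-5/13 24/13 0; -12/13 -10/13 0; 0 0 1]
T6·…·T1 = [-5/13 24/13 2; -12/13 -10/13 3; 0 0 1]

T = [-5/13 24/13 2; -12/13 -10/13 3; 0 0 1]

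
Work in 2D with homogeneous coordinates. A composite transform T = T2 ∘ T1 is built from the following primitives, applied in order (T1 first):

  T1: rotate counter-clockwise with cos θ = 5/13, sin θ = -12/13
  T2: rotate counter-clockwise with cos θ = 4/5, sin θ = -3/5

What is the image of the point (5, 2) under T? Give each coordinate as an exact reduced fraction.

T1 rotate counter-clockwise with cos θ = 5/13, sin θ = -12/13: (5, 2) → (49/13, -50/13)
T2 rotate counter-clockwise with cos θ = 4/5, sin θ = -3/5: (49/13, -50/13) → (46/65, -347/65)

T(p) = (46/65, -347/65)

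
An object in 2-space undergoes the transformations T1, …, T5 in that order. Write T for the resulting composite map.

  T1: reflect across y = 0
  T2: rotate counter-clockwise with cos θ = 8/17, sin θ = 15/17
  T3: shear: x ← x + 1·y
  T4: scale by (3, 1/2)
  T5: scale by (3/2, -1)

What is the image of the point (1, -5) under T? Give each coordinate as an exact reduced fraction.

T1 reflect across y = 0: (1, -5) → (1, 5)
T2 rotate counter-clockwise with cos θ = 8/17, sin θ = 15/17: (1, 5) → (-67/17, 55/17)
T3 shear: x ← x + 1·y: (-67/17, 55/17) → (-12/17, 55/17)
T4 scale by (3, 1/2): (-12/17, 55/17) → (-36/17, 55/34)
T5 scale by (3/2, -1): (-36/17, 55/34) → (-54/17, -55/34)

T(p) = (-54/17, -55/34)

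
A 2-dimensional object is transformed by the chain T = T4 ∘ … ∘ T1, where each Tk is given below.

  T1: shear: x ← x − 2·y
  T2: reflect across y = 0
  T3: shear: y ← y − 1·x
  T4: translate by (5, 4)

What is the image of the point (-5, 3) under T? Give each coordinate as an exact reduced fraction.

T(p) = (-6, 12)

T1 shear: x ← x − 2·y: (-5, 3) → (-11, 3)
T2 reflect across y = 0: (-11, 3) → (-11, -3)
T3 shear: y ← y − 1·x: (-11, -3) → (-11, 8)
T4 translate by (5, 4): (-11, 8) → (-6, 12)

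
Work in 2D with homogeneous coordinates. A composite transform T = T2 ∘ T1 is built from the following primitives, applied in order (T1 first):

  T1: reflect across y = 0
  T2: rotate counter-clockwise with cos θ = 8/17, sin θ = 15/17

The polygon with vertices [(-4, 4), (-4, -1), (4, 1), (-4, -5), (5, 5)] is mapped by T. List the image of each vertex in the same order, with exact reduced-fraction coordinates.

T1 reflect across y = 0: (-4, 4) → (-4, -4); (-4, -1) → (-4, 1); (4, 1) → (4, -1); (-4, -5) → (-4, 5); (5, 5) → (5, -5)
T2 rotate counter-clockwise with cos θ = 8/17, sin θ = 15/17: (-4, -4) → (28/17, -92/17); (-4, 1) → (-47/17, -52/17); (4, -1) → (47/17, 52/17); (-4, 5) → (-107/17, -20/17); (5, -5) → (115/17, 35/17)

image vertices: (28/17, -92/17), (-47/17, -52/17), (47/17, 52/17), (-107/17, -20/17), (115/17, 35/17)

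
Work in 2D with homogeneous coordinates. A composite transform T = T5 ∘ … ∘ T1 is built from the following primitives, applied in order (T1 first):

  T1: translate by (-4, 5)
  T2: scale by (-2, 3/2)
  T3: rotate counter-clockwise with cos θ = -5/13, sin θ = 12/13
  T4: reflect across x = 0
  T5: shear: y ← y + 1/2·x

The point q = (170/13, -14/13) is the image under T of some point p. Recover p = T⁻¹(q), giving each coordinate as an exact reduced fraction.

T1 = [1 0 -4; 0 1 5; 0 0 1]
T2·T1 = [-2 0 8; 0 3/2 15/2; 0 0 1]
T3·…·T1 = [10/13 -18/13 -10; -24/13 -15/26 9/2; 0 0 1]
T4·…·T1 = [-10/13 18/13 10; -24/13 -15/26 9/2; 0 0 1]
T5·…·T1 = [-10/13 18/13 10; -29/13 3/26 19/2; 0 0 1]
det M = 3; M⁻¹ = [1/26 -6/13 4; 29/39 -10/39 -5; 0 0 1]
M⁻¹ · (170/13, -14/13)ᵀ = (5, 5)ᵀ

p = (5, 5)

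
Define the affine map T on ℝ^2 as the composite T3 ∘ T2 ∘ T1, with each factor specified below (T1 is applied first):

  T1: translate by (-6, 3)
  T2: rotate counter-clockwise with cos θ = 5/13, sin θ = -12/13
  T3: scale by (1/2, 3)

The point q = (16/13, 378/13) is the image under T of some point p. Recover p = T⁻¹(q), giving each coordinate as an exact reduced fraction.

T1 = [1 0 -6; 0 1 3; 0 0 1]
T2·T1 = [5/13 12/13 6/13; -12/13 5/13 87/13; 0 0 1]
T3·…·T1 = [5/26 6/13 3/13; -36/13 15/13 261/13; 0 0 1]
det M = 3/2; M⁻¹ = [10/13 -4/13 6; 24/13 5/39 -3; 0 0 1]
M⁻¹ · (16/13, 378/13)ᵀ = (-2, 3)ᵀ

p = (-2, 3)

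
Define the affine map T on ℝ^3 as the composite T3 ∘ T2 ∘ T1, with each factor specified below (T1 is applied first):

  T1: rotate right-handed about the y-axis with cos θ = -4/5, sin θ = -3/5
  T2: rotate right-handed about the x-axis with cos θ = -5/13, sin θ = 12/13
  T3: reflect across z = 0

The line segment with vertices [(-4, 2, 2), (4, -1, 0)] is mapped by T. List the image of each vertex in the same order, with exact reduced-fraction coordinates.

image vertices: (2, 38/13, -44/13), (-16/5, -119/65, 24/13)

T1 rotate right-handed about the y-axis with cos θ = -4/5, sin θ = -3/5: (-4, 2, 2) → (2, 2, -4); (4, -1, 0) → (-16/5, -1, 12/5)
T2 rotate right-handed about the x-axis with cos θ = -5/13, sin θ = 12/13: (2, 2, -4) → (2, 38/13, 44/13); (-16/5, -1, 12/5) → (-16/5, -119/65, -24/13)
T3 reflect across z = 0: (2, 38/13, 44/13) → (2, 38/13, -44/13); (-16/5, -119/65, -24/13) → (-16/5, -119/65, 24/13)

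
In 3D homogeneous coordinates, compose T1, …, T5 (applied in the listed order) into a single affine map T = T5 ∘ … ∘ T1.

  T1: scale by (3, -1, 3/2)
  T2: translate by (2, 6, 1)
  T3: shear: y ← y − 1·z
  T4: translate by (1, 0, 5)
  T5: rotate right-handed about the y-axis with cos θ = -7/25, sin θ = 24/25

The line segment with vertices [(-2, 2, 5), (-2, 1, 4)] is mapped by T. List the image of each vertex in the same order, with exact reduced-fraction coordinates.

T1 scale by (3, -1, 3/2): (-2, 2, 5) → (-6, -2, 15/2); (-2, 1, 4) → (-6, -1, 6)
T2 translate by (2, 6, 1): (-6, -2, 15/2) → (-4, 4, 17/2); (-6, -1, 6) → (-4, 5, 7)
T3 shear: y ← y − 1·z: (-4, 4, 17/2) → (-4, -9/2, 17/2); (-4, 5, 7) → (-4, -2, 7)
T4 translate by (1, 0, 5): (-4, -9/2, 17/2) → (-3, -9/2, 27/2); (-4, -2, 7) → (-3, -2, 12)
T5 rotate right-handed about the y-axis with cos θ = -7/25, sin θ = 24/25: (-3, -9/2, 27/2) → (69/5, -9/2, -9/10); (-3, -2, 12) → (309/25, -2, -12/25)

image vertices: (69/5, -9/2, -9/10), (309/25, -2, -12/25)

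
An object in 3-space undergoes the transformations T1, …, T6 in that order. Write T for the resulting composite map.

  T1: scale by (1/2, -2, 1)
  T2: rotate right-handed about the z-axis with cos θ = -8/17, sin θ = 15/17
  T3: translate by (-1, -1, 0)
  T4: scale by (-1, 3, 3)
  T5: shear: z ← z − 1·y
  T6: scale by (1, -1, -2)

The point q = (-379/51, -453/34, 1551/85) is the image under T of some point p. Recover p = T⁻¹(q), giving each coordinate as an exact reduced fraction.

T1 = [1/2 0 0 0; 0 -2 0 0; 0 0 1 0; 0 0 0 1]
T2·T1 = [-4/17 30/17 0 0; 15/34 16/17 0 0; 0 0 1 0; 0 0 0 1]
T3·…·T1 = [-4/17 30/17 0 -1; 15/34 16/17 0 -1; 0 0 1 0; 0 0 0 1]
T4·…·T1 = [4/17 -30/17 0 1; 45/34 48/17 0 -3; 0 0 3 0; 0 0 0 1]
T5·…·T1 = [4/17 -30/17 0 1; 45/34 48/17 0 -3; -45/34 -48/17 3 3; 0 0 0 1]
T6·…·T1 = [4/17 -30/17 0 1; -45/34 -48/17 0 3; 45/17 96/17 -6 -6; 0 0 0 1]
det M = 18; M⁻¹ = [16/17 -10/17 0 14/17; -15/34 -4/51 0 23/34; 0 -1/3 -1/6 0; 0 0 0 1]
M⁻¹ · (-379/51, -453/34, 1551/85)ᵀ = (5/3, 5, 7/5)ᵀ

p = (5/3, 5, 7/5)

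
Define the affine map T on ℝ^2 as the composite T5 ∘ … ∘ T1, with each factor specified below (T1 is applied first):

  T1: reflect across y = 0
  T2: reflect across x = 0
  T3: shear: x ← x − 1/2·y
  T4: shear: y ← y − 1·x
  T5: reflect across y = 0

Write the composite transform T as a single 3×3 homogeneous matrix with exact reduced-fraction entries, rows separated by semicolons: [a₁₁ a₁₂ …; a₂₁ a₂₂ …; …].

T = [-1 1/2 0; -1 3/2 0; 0 0 1]

T1 = [1 0 0; 0 -1 0; 0 0 1]
T2·T1 = [-1 0 0; 0 -1 0; 0 0 1]
T3·…·T1 = [-1 1/2 0; 0 -1 0; 0 0 1]
T4·…·T1 = [-1 1/2 0; 1 -3/2 0; 0 0 1]
T5·…·T1 = [-1 1/2 0; -1 3/2 0; 0 0 1]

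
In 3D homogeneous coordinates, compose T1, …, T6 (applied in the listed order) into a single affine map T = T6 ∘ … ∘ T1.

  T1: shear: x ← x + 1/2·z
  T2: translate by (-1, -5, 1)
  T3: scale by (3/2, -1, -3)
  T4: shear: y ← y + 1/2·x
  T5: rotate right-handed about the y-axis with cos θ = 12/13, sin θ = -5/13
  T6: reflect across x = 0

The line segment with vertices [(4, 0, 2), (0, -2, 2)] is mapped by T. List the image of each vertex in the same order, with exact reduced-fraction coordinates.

T1 shear: x ← x + 1/2·z: (4, 0, 2) → (5, 0, 2); (0, -2, 2) → (1, -2, 2)
T2 translate by (-1, -5, 1): (5, 0, 2) → (4, -5, 3); (1, -2, 2) → (0, -7, 3)
T3 scale by (3/2, -1, -3): (4, -5, 3) → (6, 5, -9); (0, -7, 3) → (0, 7, -9)
T4 shear: y ← y + 1/2·x: (6, 5, -9) → (6, 8, -9); (0, 7, -9) → (0, 7, -9)
T5 rotate right-handed about the y-axis with cos θ = 12/13, sin θ = -5/13: (6, 8, -9) → (9, 8, -6); (0, 7, -9) → (45/13, 7, -108/13)
T6 reflect across x = 0: (9, 8, -6) → (-9, 8, -6); (45/13, 7, -108/13) → (-45/13, 7, -108/13)

image vertices: (-9, 8, -6), (-45/13, 7, -108/13)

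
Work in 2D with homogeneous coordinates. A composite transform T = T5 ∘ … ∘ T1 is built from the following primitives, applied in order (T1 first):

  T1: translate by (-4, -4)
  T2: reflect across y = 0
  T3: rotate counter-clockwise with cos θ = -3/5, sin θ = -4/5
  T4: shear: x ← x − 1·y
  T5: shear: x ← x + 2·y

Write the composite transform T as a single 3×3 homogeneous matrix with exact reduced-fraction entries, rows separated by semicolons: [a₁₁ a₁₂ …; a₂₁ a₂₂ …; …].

T = [-7/5 -1/5 32/5; -4/5 3/5 4/5; 0 0 1]

T1 = [1 0 -4; 0 1 -4; 0 0 1]
T2·T1 = [1 0 -4; 0 -1 4; 0 0 1]
T3·…·T1 = [-3/5 -4/5 28/5; -4/5 3/5 4/5; 0 0 1]
T4·…·T1 = [1/5 -7/5 24/5; -4/5 3/5 4/5; 0 0 1]
T5·…·T1 = [-7/5 -1/5 32/5; -4/5 3/5 4/5; 0 0 1]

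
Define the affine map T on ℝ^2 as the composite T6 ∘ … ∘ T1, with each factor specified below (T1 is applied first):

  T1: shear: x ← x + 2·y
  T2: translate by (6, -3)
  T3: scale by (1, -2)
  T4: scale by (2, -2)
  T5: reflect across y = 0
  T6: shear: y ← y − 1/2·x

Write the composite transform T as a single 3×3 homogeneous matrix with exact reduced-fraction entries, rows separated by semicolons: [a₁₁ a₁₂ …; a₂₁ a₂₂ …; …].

T = [2 4 12; -1 -6 6; 0 0 1]

T1 = [1 2 0; 0 1 0; 0 0 1]
T2·T1 = [1 2 6; 0 1 -3; 0 0 1]
T3·…·T1 = [1 2 6; 0 -2 6; 0 0 1]
T4·…·T1 = [2 4 12; 0 4 -12; 0 0 1]
T5·…·T1 = [2 4 12; 0 -4 12; 0 0 1]
T6·…·T1 = [2 4 12; -1 -6 6; 0 0 1]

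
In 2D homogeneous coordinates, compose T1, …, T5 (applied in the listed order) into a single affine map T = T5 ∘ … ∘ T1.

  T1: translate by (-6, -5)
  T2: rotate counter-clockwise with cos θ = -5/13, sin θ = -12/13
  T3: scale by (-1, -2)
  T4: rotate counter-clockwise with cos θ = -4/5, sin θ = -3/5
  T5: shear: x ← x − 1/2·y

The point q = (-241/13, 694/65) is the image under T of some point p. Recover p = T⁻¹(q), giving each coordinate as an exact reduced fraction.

T1 = [1 0 -6; 0 1 -5; 0 0 1]
T2·T1 = [-5/13 12/13 -30/13; -12/13 -5/13 97/13; 0 0 1]
T3·…·T1 = [5/13 -12/13 30/13; 24/13 10/13 -194/13; 0 0 1]
T4·…·T1 = [4/5 6/5 -54/5; -111/65 -4/65 686/65; 0 0 1]
T5·…·T1 = [43/26 16/13 -209/13; -111/65 -4/65 686/65; 0 0 1]
det M = 2; M⁻¹ = [-2/65 -8/13 6; 111/130 43/52 5; 0 0 1]
M⁻¹ · (-241/13, 694/65)ᵀ = (0, -2)ᵀ

p = (0, -2)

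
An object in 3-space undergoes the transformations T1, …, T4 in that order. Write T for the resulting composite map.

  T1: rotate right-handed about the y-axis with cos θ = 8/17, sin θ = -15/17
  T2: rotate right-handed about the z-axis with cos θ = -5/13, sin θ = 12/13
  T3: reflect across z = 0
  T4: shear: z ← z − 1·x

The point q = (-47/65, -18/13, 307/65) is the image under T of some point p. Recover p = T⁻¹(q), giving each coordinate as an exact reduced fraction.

p = (-4, 6/5, -1)

T1 = [8/17 0 -15/17 0; 0 1 0 0; 15/17 0 8/17 0; 0 0 0 1]
T2·T1 = [-40/221 -12/13 75/221 0; 96/221 -5/13 -180/221 0; 15/17 0 8/17 0; 0 0 0 1]
T3·…·T1 = [-40/221 -12/13 75/221 0; 96/221 -5/13 -180/221 0; -15/17 0 -8/17 0; 0 0 0 1]
T4·…·T1 = [-40/221 -12/13 75/221 0; 96/221 -5/13 -180/221 0; -155/221 12/13 -179/221 0; 0 0 0 1]
det M = -1; M⁻¹ = [-235/221 96/221 -15/17 0; -12/13 -5/13 0 0; -29/221 -180/221 -8/17 0; 0 0 0 1]
M⁻¹ · (-47/65, -18/13, 307/65)ᵀ = (-4, 6/5, -1)ᵀ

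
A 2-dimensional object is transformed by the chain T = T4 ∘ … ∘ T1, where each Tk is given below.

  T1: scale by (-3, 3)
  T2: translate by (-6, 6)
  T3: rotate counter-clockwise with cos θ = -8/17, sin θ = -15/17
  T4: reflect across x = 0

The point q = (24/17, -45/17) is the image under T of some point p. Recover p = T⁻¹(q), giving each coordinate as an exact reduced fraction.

T1 = [-3 0 0; 0 3 0; 0 0 1]
T2·T1 = [-3 0 -6; 0 3 6; 0 0 1]
T3·…·T1 = [24/17 45/17 138/17; 45/17 -24/17 42/17; 0 0 1]
T4·…·T1 = [-24/17 -45/17 -138/17; 45/17 -24/17 42/17; 0 0 1]
det M = 9; M⁻¹ = [-8/51 5/17 -2; -5/17 -8/51 -2; 0 0 1]
M⁻¹ · (24/17, -45/17)ᵀ = (-3, -2)ᵀ

p = (-3, -2)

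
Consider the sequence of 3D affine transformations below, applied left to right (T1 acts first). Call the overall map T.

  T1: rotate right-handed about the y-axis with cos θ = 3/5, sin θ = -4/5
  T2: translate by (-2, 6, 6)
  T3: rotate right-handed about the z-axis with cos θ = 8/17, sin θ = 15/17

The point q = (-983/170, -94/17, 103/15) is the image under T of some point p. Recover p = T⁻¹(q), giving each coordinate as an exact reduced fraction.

T1 = [3/5 0 -4/5 0; 0 1 0 0; 4/5 0 3/5 0; 0 0 0 1]
T2·T1 = [3/5 0 -4/5 -2; 0 1 0 6; 4/5 0 3/5 6; 0 0 0 1]
T3·…·T1 = [24/85 -15/17 -32/85 -106/17; 9/17 8/17 -12/17 18/17; 4/5 0 3/5 6; 0 0 0 1]
det M = 1; M⁻¹ = [24/85 9/17 4/5 -18/5; -15/17 8/17 0 -6; -32/85 -12/17 3/5 -26/5; 0 0 0 1]
M⁻¹ · (-983/170, -94/17, 103/15)ᵀ = (-8/3, -7/2, 5)ᵀ

p = (-8/3, -7/2, 5)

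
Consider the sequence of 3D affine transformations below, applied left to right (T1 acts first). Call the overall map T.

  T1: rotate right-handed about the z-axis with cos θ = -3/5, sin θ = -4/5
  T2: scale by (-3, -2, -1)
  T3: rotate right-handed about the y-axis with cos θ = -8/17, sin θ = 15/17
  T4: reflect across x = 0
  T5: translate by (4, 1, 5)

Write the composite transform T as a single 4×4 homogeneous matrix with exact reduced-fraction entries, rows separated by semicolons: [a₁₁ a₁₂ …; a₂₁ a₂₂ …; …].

T1 = [-3/5 4/5 0 0; -4/5 -3/5 0 0; 0 0 1 0; 0 0 0 1]
T2·T1 = [9/5 -12/5 0 0; 8/5 6/5 0 0; 0 0 -1 0; 0 0 0 1]
T3·…·T1 = [-72/85 96/85 -15/17 0; 8/5 6/5 0 0; -27/17 36/17 8/17 0; 0 0 0 1]
T4·…·T1 = [72/85 -96/85 15/17 0; 8/5 6/5 0 0; -27/17 36/17 8/17 0; 0 0 0 1]
T5·…·T1 = [72/85 -96/85 15/17 4; 8/5 6/5 0 1; -27/17 36/17 8/17 5; 0 0 0 1]

T = [72/85 -96/85 15/17 4; 8/5 6/5 0 1; -27/17 36/17 8/17 5; 0 0 0 1]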